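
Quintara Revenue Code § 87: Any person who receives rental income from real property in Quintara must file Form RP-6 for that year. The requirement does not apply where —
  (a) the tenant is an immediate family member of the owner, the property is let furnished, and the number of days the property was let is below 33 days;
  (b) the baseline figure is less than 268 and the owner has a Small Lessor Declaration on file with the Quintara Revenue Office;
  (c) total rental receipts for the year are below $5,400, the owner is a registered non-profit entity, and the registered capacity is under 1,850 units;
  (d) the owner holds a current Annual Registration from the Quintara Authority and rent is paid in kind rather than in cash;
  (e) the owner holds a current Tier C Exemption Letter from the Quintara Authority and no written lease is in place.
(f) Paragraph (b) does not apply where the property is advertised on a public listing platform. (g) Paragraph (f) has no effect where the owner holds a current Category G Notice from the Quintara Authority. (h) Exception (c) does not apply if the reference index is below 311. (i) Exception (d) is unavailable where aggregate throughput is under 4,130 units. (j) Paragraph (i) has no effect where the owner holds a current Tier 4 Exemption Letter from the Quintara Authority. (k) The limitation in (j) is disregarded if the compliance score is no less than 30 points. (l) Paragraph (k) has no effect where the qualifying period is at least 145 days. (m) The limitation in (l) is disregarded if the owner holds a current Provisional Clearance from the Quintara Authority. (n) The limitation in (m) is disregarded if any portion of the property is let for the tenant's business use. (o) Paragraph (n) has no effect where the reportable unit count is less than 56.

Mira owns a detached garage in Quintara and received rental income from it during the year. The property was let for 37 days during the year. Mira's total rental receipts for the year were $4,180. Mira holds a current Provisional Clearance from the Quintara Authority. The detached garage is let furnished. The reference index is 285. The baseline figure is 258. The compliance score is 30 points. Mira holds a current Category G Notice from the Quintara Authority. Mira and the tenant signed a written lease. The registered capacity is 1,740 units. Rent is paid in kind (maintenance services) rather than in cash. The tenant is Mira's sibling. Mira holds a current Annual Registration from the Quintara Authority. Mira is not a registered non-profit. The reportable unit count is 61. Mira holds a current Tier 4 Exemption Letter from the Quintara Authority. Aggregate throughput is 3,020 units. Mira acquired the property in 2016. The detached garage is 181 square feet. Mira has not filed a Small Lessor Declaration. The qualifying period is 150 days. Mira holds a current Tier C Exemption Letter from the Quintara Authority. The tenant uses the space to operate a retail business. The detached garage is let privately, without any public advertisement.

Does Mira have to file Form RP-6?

Exception (a) fails — the number of days the property was let is 37 days, not below 33 days.
Exception (b) does not apply: no Small Lessor Declaration is on file.
Exception (c) fails — Mira is not a registered non-profit.
Exception (d)'s conditions are all satisfied: a current Annual Registration is held; rent is paid in kind. Applying paragraphs (i)–(o): (i) would limit (d) — aggregate throughput is 3,020 units, under the 4,130 units limit — but (j) sets (i) aside: (j) operates against (i): a current Tier 4 Exemption Letter is held. (k) would limit (j) — the compliance score is 30 points, meeting the 30 points threshold — but (l) sets (k) aside: (l) operates against (k): the qualifying period is 150 days, meeting the 145 days threshold. (m) is engaged (a current Provisional Clearance is held), but is set aside by (n): (n) operates against (m): the space is let for business use. (o), which would lift (n), does not operate here — the reportable unit count is 61, not less than 56. So (d) applies.
Exception (e) requires that no written lease is in place; but a written lease is in place, so (e) is unavailable.

No — exception (d) applies; Mira is not required to file Form RP-6.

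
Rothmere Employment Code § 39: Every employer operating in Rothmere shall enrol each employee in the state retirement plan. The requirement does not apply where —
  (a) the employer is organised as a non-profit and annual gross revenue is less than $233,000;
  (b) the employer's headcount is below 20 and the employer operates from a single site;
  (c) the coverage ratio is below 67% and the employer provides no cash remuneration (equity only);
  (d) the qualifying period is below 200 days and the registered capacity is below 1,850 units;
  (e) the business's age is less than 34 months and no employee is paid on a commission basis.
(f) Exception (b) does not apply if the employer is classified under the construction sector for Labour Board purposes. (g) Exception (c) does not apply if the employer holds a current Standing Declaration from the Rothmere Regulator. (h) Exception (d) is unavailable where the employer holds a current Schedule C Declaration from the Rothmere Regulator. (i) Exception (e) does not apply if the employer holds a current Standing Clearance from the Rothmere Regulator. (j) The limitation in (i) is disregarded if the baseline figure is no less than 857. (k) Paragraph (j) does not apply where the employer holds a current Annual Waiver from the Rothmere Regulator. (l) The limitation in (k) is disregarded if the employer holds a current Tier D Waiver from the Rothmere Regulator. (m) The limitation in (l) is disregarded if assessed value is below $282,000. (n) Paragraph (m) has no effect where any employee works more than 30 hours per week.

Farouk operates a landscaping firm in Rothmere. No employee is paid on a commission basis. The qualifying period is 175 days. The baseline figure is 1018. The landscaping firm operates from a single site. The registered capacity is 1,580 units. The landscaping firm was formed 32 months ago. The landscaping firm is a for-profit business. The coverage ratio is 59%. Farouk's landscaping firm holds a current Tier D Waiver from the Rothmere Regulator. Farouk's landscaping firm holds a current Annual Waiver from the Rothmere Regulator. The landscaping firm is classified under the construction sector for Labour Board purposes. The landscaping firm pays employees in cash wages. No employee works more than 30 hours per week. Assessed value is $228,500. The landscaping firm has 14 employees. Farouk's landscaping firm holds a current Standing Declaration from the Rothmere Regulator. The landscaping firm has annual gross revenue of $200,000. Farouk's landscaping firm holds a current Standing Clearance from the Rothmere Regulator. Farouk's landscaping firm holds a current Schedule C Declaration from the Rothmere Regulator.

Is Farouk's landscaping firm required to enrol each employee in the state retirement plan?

Yes — Farouk's landscaping firm must enrol each employee in the state retirement plan.

Exception (a) does not apply: the employer is for-profit.
Exception (b) is satisfied on its face — the employer's headcount is 14, below the 20 limit; the employer operates from a single site. Turning to paragraph (f): (f) operates against (b): the landscaping firm is classified under the construction sector. So (b) is unavailable.
Exception (c) does not apply: employees are paid cash wages.
Exception (d) is satisfied on its face — the qualifying period is 175 days, below the 200 days limit; the registered capacity is 1,580 units, below the 1,850 units limit. But: (h) operates against (d): a current Schedule C Declaration is held. So (d) is unavailable.
Exception (e) is satisfied on its face — the business's age is 32 months, less than the 34 months limit; no employee is paid on commission. But applying paragraphs (i)–(n): (i) operates against (e): a current Standing Clearance is held. (j) would limit (i) — the baseline figure is 1,018, meeting the 857 threshold — but (k) sets (j) aside: (k) applies — a current Annual Waiver is held. (l) would limit (k) — a current Tier D Waiver is held — but (m) sets (l) aside: (m) operates against (l): assessed value is $228,500, below the $282,000 limit. (n), which would lift (m), does not operate here — no employee exceeds 30 hours/week. So (e) is unavailable.
No exception applies. The general rule governs.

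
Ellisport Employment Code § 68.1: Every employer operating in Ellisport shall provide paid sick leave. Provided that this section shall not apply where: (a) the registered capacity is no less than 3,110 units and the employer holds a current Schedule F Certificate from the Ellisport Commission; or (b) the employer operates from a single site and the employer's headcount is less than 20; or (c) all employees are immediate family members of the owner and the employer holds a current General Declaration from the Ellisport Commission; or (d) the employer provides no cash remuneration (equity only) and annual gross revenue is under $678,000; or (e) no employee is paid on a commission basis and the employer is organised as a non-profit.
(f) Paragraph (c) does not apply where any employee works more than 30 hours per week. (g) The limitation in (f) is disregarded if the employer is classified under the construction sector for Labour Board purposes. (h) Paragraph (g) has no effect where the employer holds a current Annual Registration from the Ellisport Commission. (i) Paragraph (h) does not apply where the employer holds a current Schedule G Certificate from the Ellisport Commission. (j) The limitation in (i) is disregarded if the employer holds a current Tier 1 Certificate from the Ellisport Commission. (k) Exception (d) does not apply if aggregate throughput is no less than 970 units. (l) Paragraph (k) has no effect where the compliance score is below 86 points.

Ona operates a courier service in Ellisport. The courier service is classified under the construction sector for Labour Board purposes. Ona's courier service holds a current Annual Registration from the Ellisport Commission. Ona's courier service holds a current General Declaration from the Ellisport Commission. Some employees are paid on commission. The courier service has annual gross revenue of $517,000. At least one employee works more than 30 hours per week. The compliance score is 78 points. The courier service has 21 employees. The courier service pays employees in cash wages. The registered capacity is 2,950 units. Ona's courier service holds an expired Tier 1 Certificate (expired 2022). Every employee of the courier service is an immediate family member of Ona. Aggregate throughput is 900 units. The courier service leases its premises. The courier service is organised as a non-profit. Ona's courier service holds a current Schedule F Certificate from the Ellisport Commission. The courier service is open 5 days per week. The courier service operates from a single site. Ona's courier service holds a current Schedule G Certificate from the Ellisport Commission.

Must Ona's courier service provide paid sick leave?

Exception (a) fails — the registered capacity is 2,950 units, short of 3,110 units.
Exception (b) requires that the employer's headcount is less than 20; but the employer's headcount is 21, not less than 20, so (b) is unavailable.
All of (c)'s requirements are met (every employee is an immediate family member; a current General Declaration is held). Applying paragraphs (f)–(j): (f) is engaged (at least one employee exceeds 30 hours/week), but is displaced by (g): (g) operates against (f): the courier service is classified under the construction sector. (h) would limit (g) — a current Annual Registration is held — but (i) sets (h) aside: (i) applies — a current Schedule G Certificate is held. (j) is not engaged (there is no Tier 1 Certificate in force), so (i) stands. Exception (c) stands.
Exception (d) requires that the employer provides no cash remuneration (equity only); but employees are paid cash wages, so (d) is unavailable.
Exception (e) requires that no employee is paid on a commission basis; but some employees are paid on commission, so (e) is unavailable.

No — exception (c) applies; Ona's courier service is not required to provide paid sick leave.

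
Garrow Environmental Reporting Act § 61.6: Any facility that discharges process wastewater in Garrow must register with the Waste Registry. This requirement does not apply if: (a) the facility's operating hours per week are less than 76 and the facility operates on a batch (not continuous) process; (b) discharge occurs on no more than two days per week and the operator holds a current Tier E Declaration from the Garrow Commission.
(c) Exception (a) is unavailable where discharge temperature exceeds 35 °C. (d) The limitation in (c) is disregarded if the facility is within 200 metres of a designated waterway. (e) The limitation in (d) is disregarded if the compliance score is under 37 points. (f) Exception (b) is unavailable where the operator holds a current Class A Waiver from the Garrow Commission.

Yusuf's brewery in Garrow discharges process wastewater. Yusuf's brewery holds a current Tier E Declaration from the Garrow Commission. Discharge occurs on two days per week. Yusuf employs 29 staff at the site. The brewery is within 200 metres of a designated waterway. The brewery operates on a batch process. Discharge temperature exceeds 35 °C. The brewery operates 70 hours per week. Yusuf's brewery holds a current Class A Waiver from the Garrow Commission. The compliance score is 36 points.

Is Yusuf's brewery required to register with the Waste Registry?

Yes — Yusuf's brewery must register with the Waste Registry.

Exception (a) is satisfied on its face — the facility's operating hours per week are 70, less than the 76 limit; the facility operates on a batch process. However, paragraphs (c)–(e) must be considered: (c) operates against (a): discharge temperature exceeds 35 °C. (d) is triggered (the brewery is within 200 m of a designated waterway), but is set aside by (e): (e) operates against (d): the compliance score is 36 points, under the 37 points limit. Exception (a) does not apply.
Exception (b): discharge occurs on no more than two days per week; a current Tier E Declaration is held — every condition holds. But: (f) operates against (b): a current Class A Waiver is held. So (b) is unavailable.
Every exception is unavailable, so the rule governs.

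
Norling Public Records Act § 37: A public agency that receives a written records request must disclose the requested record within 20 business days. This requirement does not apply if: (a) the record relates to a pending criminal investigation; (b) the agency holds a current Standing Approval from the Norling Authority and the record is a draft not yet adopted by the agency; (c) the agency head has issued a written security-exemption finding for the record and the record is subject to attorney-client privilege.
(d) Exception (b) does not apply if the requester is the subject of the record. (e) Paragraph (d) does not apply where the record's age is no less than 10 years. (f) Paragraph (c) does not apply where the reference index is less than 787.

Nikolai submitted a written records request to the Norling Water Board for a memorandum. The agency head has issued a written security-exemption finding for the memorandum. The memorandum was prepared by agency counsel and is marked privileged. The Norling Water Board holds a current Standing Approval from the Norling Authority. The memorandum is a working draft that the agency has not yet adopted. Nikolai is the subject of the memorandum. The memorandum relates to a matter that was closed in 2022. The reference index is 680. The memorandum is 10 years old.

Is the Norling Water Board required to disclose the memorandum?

No — exception (b) applies; the Norling Water Board is not required to disclose the memorandum.

Exception (a) fails — the memorandum relates to a closed matter.
All of (b)'s requirements are met (a current Standing Approval is held; the memorandum is an unadopted draft). Considering the limiting provisions: (d) is engaged (Nikolai is the subject of the memorandum), but is itself disapplied by (e): (e) operates against (d): the record's age is 10 years, meeting the 10 years threshold. So (b) applies.
Exception (c): a written security-exemption finding has been issued; the memorandum is privileged — every condition holds. But applying paragraph (f): (f) operates — the reference index is 680, less than the 787 limit. (c) is therefore removed.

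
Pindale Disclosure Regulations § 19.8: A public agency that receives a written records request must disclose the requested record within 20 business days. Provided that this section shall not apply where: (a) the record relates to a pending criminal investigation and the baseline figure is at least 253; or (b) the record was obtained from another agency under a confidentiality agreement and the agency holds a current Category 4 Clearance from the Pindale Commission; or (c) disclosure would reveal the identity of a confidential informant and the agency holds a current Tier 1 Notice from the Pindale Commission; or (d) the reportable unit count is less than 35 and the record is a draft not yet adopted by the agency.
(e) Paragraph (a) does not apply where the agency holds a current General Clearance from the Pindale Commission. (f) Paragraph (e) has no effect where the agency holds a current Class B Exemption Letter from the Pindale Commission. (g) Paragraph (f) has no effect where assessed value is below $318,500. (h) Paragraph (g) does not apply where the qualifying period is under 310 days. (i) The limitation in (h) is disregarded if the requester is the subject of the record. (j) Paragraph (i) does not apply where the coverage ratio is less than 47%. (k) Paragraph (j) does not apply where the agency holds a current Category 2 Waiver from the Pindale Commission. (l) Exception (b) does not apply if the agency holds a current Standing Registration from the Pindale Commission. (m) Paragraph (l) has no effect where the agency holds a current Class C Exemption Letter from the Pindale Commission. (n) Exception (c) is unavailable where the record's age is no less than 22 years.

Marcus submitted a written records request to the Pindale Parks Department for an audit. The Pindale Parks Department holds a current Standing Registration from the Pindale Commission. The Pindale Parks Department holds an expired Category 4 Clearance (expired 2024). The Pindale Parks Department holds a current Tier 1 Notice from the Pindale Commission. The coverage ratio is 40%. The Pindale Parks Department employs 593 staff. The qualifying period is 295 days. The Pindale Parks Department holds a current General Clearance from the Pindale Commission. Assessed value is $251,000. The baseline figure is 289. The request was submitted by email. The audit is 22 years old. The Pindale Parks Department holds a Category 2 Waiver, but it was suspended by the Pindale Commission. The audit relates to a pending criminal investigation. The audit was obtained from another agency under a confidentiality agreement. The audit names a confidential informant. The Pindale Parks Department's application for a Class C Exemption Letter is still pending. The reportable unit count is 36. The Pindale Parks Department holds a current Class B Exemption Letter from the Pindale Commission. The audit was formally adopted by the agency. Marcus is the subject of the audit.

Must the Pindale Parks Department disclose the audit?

No — exception (a) applies; the Pindale Parks Department is not required to disclose the audit.

Exception (a)'s conditions are all satisfied: the audit relates to a pending investigation; the baseline figure is 289, meeting the 253 threshold. As to paragraphs (e)–(k): (e) is triggered (a current General Clearance is held), but is set aside by (f): (f) is triggered — a current Class B Exemption Letter is held. (g) would limit (f) — assessed value is $251,000, below the $318,500 limit — but (h) sets (g) aside: (h) operates against (g): the qualifying period is 295 days, under the 310 days limit. (i) would limit (h) — Marcus is the subject of the audit — but (j) sets (i) aside: (j) is triggered — the coverage ratio is 40%, less than the 47% limit. (k) is not triggered (no current Category 2 Waiver is held), so (j) stands. (a) remains available.
Exception (b) does not apply: the Category 4 Clearance is not current.
Exception (c)'s conditions are all satisfied: the audit names a confidential informant; a current Tier 1 Notice is held. Turning to paragraph (n): (n) operates against (c): the record's age is 22 years, meeting the 22 years threshold. So (c) is unavailable.
Exception (d) does not apply: the reportable unit count is 36, not less than 35.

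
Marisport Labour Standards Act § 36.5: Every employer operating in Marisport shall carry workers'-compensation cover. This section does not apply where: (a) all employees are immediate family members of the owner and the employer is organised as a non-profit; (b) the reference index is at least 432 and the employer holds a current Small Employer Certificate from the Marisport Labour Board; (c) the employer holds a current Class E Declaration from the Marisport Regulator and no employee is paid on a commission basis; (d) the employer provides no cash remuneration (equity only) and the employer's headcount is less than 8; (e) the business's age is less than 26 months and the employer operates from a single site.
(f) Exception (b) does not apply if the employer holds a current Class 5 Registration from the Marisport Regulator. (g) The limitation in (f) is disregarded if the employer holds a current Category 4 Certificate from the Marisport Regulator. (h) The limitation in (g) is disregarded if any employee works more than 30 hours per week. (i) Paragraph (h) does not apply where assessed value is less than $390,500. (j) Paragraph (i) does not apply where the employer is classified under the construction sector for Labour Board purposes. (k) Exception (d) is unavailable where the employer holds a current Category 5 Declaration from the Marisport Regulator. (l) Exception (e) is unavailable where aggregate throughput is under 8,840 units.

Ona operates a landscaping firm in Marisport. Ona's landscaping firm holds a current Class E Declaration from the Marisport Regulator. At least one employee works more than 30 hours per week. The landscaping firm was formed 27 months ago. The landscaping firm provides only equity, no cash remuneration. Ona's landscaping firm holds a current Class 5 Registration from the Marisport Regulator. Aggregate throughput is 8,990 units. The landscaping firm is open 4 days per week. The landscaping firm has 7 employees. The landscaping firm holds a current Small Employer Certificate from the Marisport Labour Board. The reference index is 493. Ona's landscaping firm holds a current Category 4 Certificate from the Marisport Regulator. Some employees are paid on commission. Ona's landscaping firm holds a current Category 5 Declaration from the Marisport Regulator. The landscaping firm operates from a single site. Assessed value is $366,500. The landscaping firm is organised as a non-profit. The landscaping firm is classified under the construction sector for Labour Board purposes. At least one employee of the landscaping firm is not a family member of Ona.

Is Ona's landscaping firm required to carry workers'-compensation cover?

Yes — Ona's landscaping firm must carry workers'-compensation cover.

Exception (a) fails — at least one employee is not a family member.
Exception (b): the reference index is 493, meeting the 432 threshold; a current Small Employer Certificate is held — every condition holds. Turning to paragraphs (f)–(j): (f) operates against (b): a current Class 5 Registration is held. (g) applies (a current Category 4 Certificate is held), but is displaced by (h): (h) is triggered — at least one employee exceeds 30 hours/week. (i) would limit (h) — assessed value is $366,500, less than the $390,500 limit — but (j) sets (i) aside: (j) operates against (i): the landscaping firm is classified under the construction sector. So (b) is unavailable.
Exception (c) fails — some employees are paid on commission.
Exception (d): remuneration is equity-only; the employer's headcount is 7, less than the 8 limit — every condition holds. But applying paragraph (k): (k) operates against (d): a current Category 5 Declaration is held. (d) is therefore removed.
Exception (e) does not apply: the business's age is 27 months, not less than 26 months.
No exception is made out. Ona's landscaping firm falls within the general rule.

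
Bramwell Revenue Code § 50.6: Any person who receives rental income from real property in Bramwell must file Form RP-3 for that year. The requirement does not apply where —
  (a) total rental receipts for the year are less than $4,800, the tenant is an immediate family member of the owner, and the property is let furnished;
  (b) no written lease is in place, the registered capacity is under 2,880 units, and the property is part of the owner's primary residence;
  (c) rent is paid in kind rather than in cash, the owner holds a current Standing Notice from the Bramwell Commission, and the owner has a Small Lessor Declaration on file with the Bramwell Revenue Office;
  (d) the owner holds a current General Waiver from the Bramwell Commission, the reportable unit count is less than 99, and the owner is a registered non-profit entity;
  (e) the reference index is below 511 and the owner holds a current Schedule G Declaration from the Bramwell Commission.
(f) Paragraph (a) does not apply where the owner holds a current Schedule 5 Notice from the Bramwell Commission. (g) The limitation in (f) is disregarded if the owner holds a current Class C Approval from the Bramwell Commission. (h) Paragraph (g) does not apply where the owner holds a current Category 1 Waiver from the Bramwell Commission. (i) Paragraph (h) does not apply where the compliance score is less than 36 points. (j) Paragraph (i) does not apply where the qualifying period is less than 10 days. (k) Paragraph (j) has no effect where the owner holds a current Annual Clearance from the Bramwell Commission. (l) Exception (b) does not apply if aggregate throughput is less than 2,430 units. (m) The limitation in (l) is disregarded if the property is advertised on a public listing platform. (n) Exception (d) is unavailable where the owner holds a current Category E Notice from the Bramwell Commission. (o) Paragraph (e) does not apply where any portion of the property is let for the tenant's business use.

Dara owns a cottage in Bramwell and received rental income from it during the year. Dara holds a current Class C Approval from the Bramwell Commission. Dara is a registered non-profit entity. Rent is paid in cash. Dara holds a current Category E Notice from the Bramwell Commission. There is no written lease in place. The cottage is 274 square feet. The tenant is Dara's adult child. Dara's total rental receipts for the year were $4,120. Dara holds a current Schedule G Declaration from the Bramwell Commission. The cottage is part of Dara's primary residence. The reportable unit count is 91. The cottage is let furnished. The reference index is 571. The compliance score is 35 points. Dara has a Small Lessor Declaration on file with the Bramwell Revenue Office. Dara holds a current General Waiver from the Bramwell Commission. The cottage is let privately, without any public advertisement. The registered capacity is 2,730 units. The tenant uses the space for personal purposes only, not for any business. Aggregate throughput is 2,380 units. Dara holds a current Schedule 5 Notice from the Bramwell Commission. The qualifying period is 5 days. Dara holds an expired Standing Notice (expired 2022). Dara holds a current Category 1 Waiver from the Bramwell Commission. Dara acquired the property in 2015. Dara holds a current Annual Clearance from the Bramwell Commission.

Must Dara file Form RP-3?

Exception (a) is satisfied on its face — total rental receipts for the year are $4,120, less than the $4,800 limit; the tenant is an immediate family member; the property is let furnished. Considering the limiting provisions: (f) would limit (a) — a current Schedule 5 Notice is held — but (g) sets (f) aside: (g) operates against (f): a current Class C Approval is held. (h) would limit (g) — a current Category 1 Waiver is held — but (i) sets (h) aside: (i) operates against (h): the compliance score is 35 points, less than the 36 points limit. (j) is triggered (the qualifying period is 5 days, less than the 10 days limit), but yields to (k): (k) applies — a current Annual Clearance is held. So (a) applies.
All of (b)'s requirements are met (there is no written lease; the registered capacity is 2,730 units, under the 2,880 units limit; the cottage is part of the primary residence). But applying paragraphs (l)–(m): (l) operates against (b): aggregate throughput is 2,380 units, less than the 2,430 units limit. (m) is inapplicable (the property is let privately without advertisement), so (l) stands. So (b) is unavailable.
Exception (c) does not apply: rent is paid in cash.
All of (d)'s requirements are met (a current General Waiver is held; the reportable unit count is 91, less than the 99 limit; Dara is a registered non-profit). Turning to paragraph (n): (n) applies — a current Category E Notice is held. Exception (d) does not apply.
Exception (e) requires that the reference index is below 511; but the reference index is 571, not below 511, so (e) is unavailable.

No — exception (a) applies; Dara is not required to file Form RP-3.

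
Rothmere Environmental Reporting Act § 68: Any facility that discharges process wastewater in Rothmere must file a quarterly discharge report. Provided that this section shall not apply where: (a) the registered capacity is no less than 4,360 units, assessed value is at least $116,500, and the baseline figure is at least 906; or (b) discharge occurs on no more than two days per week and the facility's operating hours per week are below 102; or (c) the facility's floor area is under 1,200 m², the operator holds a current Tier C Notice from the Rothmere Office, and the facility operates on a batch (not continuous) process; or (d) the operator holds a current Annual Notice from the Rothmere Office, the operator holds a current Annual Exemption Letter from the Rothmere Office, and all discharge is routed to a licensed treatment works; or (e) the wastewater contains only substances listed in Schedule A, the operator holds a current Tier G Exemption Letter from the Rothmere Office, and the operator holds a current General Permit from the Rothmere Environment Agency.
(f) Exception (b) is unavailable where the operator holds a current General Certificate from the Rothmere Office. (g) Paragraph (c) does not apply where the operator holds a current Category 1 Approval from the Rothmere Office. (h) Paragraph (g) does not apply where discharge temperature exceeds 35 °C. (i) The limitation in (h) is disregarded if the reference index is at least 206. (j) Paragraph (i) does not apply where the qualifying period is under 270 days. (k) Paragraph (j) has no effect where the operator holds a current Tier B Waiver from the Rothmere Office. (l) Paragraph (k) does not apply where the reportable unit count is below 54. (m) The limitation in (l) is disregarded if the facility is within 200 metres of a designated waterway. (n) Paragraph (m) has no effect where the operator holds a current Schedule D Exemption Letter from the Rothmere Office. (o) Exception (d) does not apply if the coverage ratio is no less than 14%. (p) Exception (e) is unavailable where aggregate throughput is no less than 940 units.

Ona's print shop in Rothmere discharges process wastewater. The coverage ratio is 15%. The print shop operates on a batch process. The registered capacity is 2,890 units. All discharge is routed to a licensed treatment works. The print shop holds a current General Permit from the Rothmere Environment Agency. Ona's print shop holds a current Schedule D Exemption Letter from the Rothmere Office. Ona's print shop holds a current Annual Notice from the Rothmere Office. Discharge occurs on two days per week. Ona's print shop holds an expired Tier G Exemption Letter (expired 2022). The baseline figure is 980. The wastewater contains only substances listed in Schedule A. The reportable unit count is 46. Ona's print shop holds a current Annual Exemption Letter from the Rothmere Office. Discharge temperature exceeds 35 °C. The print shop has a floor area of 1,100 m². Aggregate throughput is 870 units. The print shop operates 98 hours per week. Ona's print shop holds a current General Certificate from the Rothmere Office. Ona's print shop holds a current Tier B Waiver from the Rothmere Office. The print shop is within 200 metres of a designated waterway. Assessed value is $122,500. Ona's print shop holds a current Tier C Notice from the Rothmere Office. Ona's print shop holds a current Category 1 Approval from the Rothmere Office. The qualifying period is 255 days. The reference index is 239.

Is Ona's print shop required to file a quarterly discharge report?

No — exception (c) applies; Ona's print shop is not required to file a quarterly discharge report.

Exception (a) fails — the registered capacity is 2,890 units, short of 4,360 units.
Exception (b) is satisfied on its face — discharge occurs on no more than two days per week; the facility's operating hours per week are 98, below the 102 limit. But applying paragraph (f): (f) applies — a current General Certificate is held. Exception (b) does not apply.
Exception (c)'s conditions are all satisfied: the facility's floor area is 1,100 m², under the 1,200 m² limit; a current Tier C Notice is held; the facility operates on a batch process. Under paragraphs (g)–(n): (g) applies (a current Category 1 Approval is held), but yields to (h): (h) operates against (g): discharge temperature exceeds 35 °C. (i) would limit (h) — the reference index is 239, meeting the 206 threshold — but (j) sets (i) aside: (j) operates against (i): the qualifying period is 255 days, under the 270 days limit. (k) would limit (j) — a current Tier B Waiver is held — but (l) sets (k) aside: (l) operates against (k): the reportable unit count is 46, below the 54 limit. (m) operates (the print shop is within 200 m of a designated waterway), but yields to (n): (n) applies — a current Schedule D Exemption Letter is held. So (c) applies.
All of (d)'s requirements are met (a current Annual Notice is held; a current Annual Exemption Letter is held; discharge is routed to a licensed treatment works). Turning to paragraph (o): (o) operates — the coverage ratio is 15%, meeting the 14% threshold. (d) is therefore removed.
Exception (e) requires that the operator holds a current Tier G Exemption Letter from the Rothmere Office; but no current Tier G Exemption Letter is held, so (e) is unavailable.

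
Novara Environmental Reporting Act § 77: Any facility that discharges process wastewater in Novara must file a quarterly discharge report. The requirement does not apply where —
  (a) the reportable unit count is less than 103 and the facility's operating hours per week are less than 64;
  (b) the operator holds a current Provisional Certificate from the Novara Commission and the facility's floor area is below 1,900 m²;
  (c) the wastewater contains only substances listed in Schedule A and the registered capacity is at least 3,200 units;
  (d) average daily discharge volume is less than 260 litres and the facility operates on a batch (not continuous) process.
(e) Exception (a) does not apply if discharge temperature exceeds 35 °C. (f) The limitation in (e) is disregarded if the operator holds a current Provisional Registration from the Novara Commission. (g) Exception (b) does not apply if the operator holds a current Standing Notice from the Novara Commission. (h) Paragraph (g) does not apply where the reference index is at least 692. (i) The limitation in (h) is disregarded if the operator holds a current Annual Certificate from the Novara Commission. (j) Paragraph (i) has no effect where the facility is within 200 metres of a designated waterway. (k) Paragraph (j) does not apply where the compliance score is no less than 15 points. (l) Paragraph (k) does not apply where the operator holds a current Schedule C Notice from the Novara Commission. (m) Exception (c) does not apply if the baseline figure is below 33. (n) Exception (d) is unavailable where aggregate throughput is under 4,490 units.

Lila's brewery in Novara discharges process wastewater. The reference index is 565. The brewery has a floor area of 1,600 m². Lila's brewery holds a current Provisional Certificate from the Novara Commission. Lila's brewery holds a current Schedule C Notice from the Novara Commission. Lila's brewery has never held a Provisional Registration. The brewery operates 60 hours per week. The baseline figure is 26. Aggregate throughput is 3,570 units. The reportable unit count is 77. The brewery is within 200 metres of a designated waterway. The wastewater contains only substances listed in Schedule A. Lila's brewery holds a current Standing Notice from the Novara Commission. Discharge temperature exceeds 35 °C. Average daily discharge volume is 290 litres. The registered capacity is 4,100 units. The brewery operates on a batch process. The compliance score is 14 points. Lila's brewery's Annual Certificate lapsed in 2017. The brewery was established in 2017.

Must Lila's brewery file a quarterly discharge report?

Yes — Lila's brewery must file a quarterly discharge report.

Exception (a)'s conditions are all satisfied: the reportable unit count is 77, less than the 103 limit; the facility's operating hours per week are 60, less than the 64 limit. But applying paragraphs (e)–(f): (e) operates against (a): discharge temperature exceeds 35 °C. (f), which would lift (e), is not engaged — there is no Provisional Registration in force. Exception (a) does not apply.
Exception (b) is satisfied on its face — a current Provisional Certificate is held; the facility's floor area is 1,600 m², below the 1,900 m² limit. But: (g) is triggered — a current Standing Notice is held. (h) is not triggered (the reference index is 565, short of 692), so (g) stands. (b) is therefore removed.
Exception (c)'s conditions are all satisfied: the wastewater is Schedule-A-only; the registered capacity is 4,100 units, meeting the 3,200 units threshold. However, paragraph (m) must be considered: (m) applies — the baseline figure is 26, below the 33 limit. Exception (c) does not apply.
Exception (d) fails — average daily discharge volume is 290 litres, not less than 260 litres.
No exception displaces § 77.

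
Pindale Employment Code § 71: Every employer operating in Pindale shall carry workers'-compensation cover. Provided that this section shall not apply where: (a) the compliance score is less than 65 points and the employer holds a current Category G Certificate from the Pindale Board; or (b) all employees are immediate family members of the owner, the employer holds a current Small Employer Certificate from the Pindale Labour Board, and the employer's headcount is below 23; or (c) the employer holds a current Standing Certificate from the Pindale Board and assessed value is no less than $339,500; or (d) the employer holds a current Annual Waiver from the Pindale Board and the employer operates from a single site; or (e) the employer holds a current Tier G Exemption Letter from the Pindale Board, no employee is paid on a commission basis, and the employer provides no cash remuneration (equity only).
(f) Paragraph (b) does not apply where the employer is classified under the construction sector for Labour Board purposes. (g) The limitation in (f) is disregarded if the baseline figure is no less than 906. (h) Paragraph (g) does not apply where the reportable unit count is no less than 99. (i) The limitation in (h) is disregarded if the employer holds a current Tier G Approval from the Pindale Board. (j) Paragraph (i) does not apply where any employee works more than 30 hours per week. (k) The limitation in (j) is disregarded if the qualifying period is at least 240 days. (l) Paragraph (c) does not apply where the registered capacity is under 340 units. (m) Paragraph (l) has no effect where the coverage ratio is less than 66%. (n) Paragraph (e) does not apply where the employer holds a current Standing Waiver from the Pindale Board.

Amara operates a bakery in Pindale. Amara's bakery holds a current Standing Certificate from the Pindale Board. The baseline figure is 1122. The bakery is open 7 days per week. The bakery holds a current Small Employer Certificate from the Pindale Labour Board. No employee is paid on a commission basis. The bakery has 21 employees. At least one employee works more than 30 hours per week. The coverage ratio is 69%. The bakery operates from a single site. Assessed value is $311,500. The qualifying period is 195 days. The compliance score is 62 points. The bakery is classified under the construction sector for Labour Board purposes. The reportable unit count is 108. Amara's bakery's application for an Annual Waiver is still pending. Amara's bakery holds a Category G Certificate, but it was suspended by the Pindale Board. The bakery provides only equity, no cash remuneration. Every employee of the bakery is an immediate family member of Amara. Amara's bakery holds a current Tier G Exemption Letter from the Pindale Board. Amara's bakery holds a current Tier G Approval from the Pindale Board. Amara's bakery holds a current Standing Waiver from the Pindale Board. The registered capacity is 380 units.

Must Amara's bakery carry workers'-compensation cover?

Yes — Amara's bakery must carry workers'-compensation cover.

Exception (a) fails — there is no Category G Certificate in force.
All of (b)'s requirements are met (every employee is an immediate family member; a current Small Employer Certificate is held; the employer's headcount is 21, below the 23 limit). But: (f) is engaged — the bakery is classified under the construction sector. (g) would limit (f) — the baseline figure is 1,122, meeting the 906 threshold — but (h) sets (g) aside: (h) operates against (g): the reportable unit count is 108, meeting the 99 threshold. (i) operates (a current Tier G Approval is held), but is displaced by (j): (j) operates — at least one employee exceeds 30 hours/week. (k) is not engaged (the qualifying period is 195 days, short of 240 days), so (j) stands. Exception (b) does not apply.
Exception (c) does not apply: assessed value is $311,500, short of $339,500.
Exception (d) fails — there is no Annual Waiver in force.
Exception (e)'s conditions are all satisfied: a current Tier G Exemption Letter is held; no employee is paid on commission; remuneration is equity-only. But: (n) is triggered — a current Standing Waiver is held. So (e) is unavailable.
Every exception is unavailable, so the rule governs.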